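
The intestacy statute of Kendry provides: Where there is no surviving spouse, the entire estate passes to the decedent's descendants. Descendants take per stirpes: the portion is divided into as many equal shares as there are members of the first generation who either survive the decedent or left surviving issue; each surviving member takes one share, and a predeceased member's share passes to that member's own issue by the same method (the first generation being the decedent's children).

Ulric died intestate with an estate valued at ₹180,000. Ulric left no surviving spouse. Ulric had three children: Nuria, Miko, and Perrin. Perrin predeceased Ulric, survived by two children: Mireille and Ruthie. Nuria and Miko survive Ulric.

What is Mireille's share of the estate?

The entire ₹180,000 passes to the descendants.
That amount (₹180,000) is divided into 3 shares of ₹60,000: Nuria and Miko each take ₹60,000; Perrin's ₹60,000 share passes to Perrin's issue.
Perrin's share (₹60,000) is divided into 2 shares of ₹30,000: Mireille and Ruthie each take ₹30,000.

Mireille receives ₹30,000.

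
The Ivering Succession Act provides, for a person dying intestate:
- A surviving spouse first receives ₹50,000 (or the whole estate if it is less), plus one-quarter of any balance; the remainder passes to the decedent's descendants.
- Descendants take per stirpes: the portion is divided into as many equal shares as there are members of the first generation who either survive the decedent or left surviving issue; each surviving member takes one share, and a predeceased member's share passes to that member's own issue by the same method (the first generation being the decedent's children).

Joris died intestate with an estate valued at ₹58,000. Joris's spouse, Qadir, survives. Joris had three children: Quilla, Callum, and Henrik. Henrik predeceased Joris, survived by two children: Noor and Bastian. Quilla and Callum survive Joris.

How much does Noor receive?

Qadir first takes ₹50,000, leaving a balance of ₹8,000. Qadir then takes one-quarter of the balance (₹2,000), for a total of ₹52,000. The remaining ₹6,000 passes to the descendants.
The descendants' portion (₹6,000) is divided into 3 shares of ₹2,000: Quilla and Callum each take ₹2,000; Henrik's ₹2,000 share passes to Henrik's issue.
Henrik's share (₹2,000) is divided into 2 shares of ₹1,000: Noor and Bastian each take ₹1,000.

Noor receives ₹1,000.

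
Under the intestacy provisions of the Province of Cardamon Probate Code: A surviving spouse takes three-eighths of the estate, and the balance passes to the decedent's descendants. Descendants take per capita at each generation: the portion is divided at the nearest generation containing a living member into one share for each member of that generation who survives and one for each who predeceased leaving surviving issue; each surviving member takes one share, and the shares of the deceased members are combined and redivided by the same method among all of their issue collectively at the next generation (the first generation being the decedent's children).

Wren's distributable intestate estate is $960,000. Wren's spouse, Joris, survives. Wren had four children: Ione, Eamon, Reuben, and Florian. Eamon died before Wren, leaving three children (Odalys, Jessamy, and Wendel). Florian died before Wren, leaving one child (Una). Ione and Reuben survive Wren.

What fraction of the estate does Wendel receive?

Joris takes three-eighths of $960,000 = $360,000. The remaining $600,000 passes to the descendants.
The descendants' portion ($600,000) is divided at the children's generation into 4 shares of $150,000. Ione and Reuben each take $150,000. The 2 shares of the deceased (Eamon and Florian) are combined into a pool of $300,000.
That pool ($300,000) is divided at the grandchildren's generation equally among Odalys, Jessamy, Wendel, and Una: $75,000 each.

Wendel receives 5/64 of the estate.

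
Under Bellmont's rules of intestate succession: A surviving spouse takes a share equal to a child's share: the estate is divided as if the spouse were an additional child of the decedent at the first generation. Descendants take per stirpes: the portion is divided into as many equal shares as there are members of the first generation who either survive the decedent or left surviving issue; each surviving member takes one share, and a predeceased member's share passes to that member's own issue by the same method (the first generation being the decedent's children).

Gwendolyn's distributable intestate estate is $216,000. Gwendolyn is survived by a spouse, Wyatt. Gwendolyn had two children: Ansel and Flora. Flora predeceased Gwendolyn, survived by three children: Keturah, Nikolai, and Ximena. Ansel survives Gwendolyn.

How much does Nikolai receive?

Nikolai receives $24,000.

The spouse counts as an additional share at the children's level, so there are 3 primary shares of $72,000. Wyatt takes one such share ($72,000).
The children's combined portion ($144,000) is divided into 2 shares of $72,000: Ansel takes $72,000; Flora's $72,000 share passes to Flora's issue.
Flora's share ($72,000) is divided into 3 shares of $24,000: Keturah, Nikolai, and Ximena each take $24,000.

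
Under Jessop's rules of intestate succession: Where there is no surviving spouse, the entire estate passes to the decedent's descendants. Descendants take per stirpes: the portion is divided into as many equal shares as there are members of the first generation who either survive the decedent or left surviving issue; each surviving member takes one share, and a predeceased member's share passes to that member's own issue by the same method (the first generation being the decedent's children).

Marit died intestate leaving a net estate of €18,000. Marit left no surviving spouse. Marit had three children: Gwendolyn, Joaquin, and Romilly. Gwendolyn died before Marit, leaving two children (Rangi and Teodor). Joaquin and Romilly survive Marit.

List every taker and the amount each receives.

The entire €18,000 passes to the descendants.
That amount (€18,000) is divided into 3 shares of €6,000: Joaquin and Romilly each take €6,000; Gwendolyn's €6,000 share passes to Gwendolyn's issue.
Gwendolyn's share (€6,000) is divided into 2 shares of €3,000: Rangi and Teodor each take €3,000.

Rangi: €3,000; Teodor: €3,000; Joaquin: €6,000; Romilly: €6,000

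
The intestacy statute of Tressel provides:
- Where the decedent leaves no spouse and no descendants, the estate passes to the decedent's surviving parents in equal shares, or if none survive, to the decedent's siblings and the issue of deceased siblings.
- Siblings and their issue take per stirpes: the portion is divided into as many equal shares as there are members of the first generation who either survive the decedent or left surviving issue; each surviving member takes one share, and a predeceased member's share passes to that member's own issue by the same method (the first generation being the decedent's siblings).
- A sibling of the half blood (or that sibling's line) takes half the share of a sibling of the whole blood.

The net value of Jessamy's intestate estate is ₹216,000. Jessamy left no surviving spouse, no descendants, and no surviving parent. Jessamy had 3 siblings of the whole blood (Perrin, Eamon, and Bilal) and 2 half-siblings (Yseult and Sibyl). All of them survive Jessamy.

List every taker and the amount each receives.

The entire ₹216,000 passes to the siblings and their issue.
Counting each half-blood sibling's line as half a unit, there are 4 units in ₹216,000, so one unit is ₹54,000. Whole-blood lines (Perrin, Eamon, and Bilal) take ₹54,000 each; half-blood lines (Yseult and Sibyl) take ₹27,000 each.

Perrin: ₹54,000; Yseult: ₹27,000; Eamon: ₹54,000; Sibyl: ₹27,000; Bilal: ₹54,000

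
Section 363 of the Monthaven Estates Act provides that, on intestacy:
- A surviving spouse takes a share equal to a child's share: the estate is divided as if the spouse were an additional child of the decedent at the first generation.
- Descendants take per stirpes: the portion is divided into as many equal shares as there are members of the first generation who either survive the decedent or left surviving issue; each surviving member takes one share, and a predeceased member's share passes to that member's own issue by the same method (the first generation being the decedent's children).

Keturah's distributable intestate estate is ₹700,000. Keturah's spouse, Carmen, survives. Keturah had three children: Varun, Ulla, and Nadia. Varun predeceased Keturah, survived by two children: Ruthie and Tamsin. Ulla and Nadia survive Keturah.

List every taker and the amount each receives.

The spouse counts as an additional share at the children's level, so there are 4 primary shares of ₹175,000. Carmen takes one such share (₹175,000).
The children's combined portion (₹525,000) is divided into 3 shares of ₹175,000: Ulla and Nadia each take ₹175,000; Varun's ₹175,000 share passes to Varun's issue.
Varun's share (₹175,000) is divided into 2 shares of ₹87,500: Ruthie and Tamsin each take ₹87,500.

Carmen: ₹175,000; Ruthie: ₹87,500; Tamsin: ₹87,500; Ulla: ₹175,000; Nadia: ₹175,000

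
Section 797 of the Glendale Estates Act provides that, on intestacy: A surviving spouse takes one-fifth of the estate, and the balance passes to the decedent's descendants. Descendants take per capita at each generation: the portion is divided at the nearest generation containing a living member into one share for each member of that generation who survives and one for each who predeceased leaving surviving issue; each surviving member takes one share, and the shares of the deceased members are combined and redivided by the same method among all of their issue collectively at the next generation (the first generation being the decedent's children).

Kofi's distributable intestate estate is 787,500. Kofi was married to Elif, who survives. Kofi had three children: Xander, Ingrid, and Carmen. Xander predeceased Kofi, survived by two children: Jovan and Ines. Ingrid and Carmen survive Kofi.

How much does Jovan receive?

Elif takes one-fifth of 787,500 = 157,500. The remaining 630,000 passes to the descendants.
The descendants' portion (630,000) is divided at the children's generation into 3 shares of 210,000. Ingrid and Carmen each take 210,000. The remaining share for the deceased Xander (210,000) is carried to the next generation.
That pool (210,000) is divided at the grandchildren's generation equally among Jovan and Ines: 105,000 each.

Jovan receives 105,000.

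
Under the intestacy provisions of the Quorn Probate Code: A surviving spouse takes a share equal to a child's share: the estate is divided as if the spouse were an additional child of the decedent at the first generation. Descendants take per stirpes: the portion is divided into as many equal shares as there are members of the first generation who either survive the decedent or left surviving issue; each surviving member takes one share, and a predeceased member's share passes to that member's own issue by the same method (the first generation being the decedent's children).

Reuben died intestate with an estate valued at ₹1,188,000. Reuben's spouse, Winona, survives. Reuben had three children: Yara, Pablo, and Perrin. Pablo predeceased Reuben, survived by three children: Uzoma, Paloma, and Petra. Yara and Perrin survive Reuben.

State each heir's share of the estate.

Winona: ₹297,000; Yara: ₹297,000; Uzoma: ₹99,000; Paloma: ₹99,000; Petra: ₹99,000; Perrin: ₹297,000

The spouse counts as an additional share at the children's level, so there are 4 primary shares of ₹297,000. Winona takes one such share (₹297,000).
The children's combined portion (₹891,000) is divided into 3 shares of ₹297,000: Yara and Perrin each take ₹297,000; Pablo's ₹297,000 share passes to Pablo's issue.
Pablo's share (₹297,000) is divided into 3 shares of ₹99,000: Uzoma, Paloma, and Petra each take ₹99,000.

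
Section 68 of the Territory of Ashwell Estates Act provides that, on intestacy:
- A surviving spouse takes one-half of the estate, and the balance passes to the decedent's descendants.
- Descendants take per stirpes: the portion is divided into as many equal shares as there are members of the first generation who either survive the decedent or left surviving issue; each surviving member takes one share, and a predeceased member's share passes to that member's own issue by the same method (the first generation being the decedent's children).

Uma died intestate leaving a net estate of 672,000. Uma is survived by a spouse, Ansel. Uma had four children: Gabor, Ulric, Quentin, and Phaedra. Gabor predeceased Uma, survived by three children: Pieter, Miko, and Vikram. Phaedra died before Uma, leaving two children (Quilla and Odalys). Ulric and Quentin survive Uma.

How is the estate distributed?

Ansel: 336,000; Pieter: 28,000; Miko: 28,000; Vikram: 28,000; Ulric: 84,000; Quentin: 84,000; Quilla: 42,000; Odalys: 42,000

Ansel takes one-half of 672,000 = 336,000. The remaining 336,000 passes to the descendants.
The descendants' portion (336,000) is divided into 4 shares of 84,000: Ulric and Quentin each take 84,000; Gabor's 84,000 share passes to Gabor's issue; Phaedra's 84,000 share passes to Phaedra's issue.
Gabor's share (84,000) is divided into 3 shares of 28,000: Pieter, Miko, and Vikram each take 28,000.
Phaedra's share (84,000) is divided into 2 shares of 42,000: Quilla and Odalys each take 42,000.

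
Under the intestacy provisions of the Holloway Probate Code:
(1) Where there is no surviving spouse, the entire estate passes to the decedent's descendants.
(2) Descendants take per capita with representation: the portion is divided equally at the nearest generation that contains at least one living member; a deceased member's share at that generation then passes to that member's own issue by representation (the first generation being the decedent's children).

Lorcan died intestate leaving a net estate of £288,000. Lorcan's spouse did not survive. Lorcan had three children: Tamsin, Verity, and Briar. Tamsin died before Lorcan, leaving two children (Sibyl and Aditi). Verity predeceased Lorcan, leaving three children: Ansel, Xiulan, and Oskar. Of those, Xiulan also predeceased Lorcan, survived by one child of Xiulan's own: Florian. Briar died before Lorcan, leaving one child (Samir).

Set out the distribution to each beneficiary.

The entire £288,000 passes to the descendants.
No child survives, so the initial division is made at the grandchildren's generation.
That amount (£288,000) is divided into 6 shares of £48,000: Sibyl, Aditi, Ansel, Oskar, and Samir each take £48,000; Xiulan's £48,000 share passes to Xiulan's issue.
Xiulan's share (£48,000) passes entirely to Florian.

Sibyl: £48,000; Aditi: £48,000; Ansel: £48,000; Florian: £48,000; Oskar: £48,000; Samir: £48,000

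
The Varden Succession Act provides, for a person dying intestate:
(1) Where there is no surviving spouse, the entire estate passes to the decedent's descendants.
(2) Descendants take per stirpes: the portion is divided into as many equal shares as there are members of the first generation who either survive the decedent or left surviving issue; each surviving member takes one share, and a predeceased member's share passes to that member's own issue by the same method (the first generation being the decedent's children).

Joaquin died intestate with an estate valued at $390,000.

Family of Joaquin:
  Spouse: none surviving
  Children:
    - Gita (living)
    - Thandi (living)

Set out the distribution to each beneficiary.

Gita: $195,000; Thandi: $195,000

The entire $390,000 passes to the descendants.
That amount ($390,000) is divided into 2 shares of $195,000: Gita and Thandi each take $195,000.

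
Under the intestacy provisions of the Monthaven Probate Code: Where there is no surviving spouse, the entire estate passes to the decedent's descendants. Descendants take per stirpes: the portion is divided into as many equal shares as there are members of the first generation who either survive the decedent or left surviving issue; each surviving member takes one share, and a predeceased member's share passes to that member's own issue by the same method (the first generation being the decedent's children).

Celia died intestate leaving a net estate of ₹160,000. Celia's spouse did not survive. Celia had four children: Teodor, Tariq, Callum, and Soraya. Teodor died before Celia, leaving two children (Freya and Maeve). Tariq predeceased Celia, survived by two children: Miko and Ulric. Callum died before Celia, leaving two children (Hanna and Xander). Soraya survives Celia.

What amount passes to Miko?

Miko receives ₹20,000.

The entire ₹160,000 passes to the descendants.
That amount (₹160,000) is divided into 4 shares of ₹40,000: Soraya takes ₹40,000; Teodor's ₹40,000 share passes to Teodor's issue; Tariq's ₹40,000 share passes to Tariq's issue; Callum's ₹40,000 share passes to Callum's issue.
Teodor's share (₹40,000) is divided into 2 shares of ₹20,000: Freya and Maeve each take ₹20,000.
Tariq's share (₹40,000) is divided into 2 shares of ₹20,000: Miko and Ulric each take ₹20,000.
Callum's share (₹40,000) is divided into 2 shares of ₹20,000: Hanna and Xander each take ₹20,000.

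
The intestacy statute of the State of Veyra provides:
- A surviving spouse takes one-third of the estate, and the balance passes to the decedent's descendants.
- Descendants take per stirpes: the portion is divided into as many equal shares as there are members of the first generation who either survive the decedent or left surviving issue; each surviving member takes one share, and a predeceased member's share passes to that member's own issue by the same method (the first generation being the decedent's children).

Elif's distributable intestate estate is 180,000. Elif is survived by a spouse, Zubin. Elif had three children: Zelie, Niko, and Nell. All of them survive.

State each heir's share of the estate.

Zubin takes one-third of 180,000 = 60,000. The remaining 120,000 passes to the descendants.
The descendants' portion (120,000) is divided into 3 shares of 40,000: Zelie, Niko, and Nell each take 40,000.

Zubin: 60,000; Zelie: 40,000; Niko: 40,000; Nell: 40,000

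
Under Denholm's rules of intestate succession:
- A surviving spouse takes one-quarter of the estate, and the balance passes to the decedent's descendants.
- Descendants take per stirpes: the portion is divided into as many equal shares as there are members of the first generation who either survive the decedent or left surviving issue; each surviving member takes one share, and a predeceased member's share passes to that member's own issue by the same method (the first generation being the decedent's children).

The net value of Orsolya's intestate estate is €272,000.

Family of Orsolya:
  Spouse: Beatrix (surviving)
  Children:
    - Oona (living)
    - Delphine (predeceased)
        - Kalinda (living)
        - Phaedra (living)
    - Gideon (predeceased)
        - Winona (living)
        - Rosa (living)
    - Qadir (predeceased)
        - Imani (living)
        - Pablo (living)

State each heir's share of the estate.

Beatrix takes one-quarter of €272,000 = €68,000. The remaining €204,000 passes to the descendants.
The descendants' portion (€204,000) is divided into 4 shares of €51,000: Oona takes €51,000; Delphine's €51,000 share passes to Delphine's issue; Gideon's €51,000 share passes to Gideon's issue; Qadir's €51,000 share passes to Qadir's issue.
Delphine's share (€51,000) is divided into 2 shares of €25,500: Kalinda and Phaedra each take €25,500.
Gideon's share (€51,000) is divided into 2 shares of €25,500: Winona and Rosa each take €25,500.
Qadir's share (€51,000) is divided into 2 shares of €25,500: Imani and Pablo each take €25,500.

Beatrix: €68,000; Oona: €51,000; Kalinda: €25,500; Phaedra: €25,500; Winona: €25,500; Rosa: €25,500; Imani: €25,500; Pablo: €25,500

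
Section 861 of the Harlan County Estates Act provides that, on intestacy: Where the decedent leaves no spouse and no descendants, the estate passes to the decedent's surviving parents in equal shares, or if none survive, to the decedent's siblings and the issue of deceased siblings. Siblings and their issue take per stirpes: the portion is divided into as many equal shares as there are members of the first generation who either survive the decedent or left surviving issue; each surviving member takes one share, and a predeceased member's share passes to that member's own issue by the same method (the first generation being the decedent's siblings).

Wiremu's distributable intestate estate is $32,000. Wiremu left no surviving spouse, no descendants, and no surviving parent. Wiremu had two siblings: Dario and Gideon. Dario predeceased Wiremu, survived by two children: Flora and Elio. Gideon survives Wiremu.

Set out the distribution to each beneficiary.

The entire $32,000 passes to the siblings and their issue.
That amount ($32,000) is divided into 2 shares of $16,000: Gideon takes $16,000; Dario's $16,000 share passes to Dario's issue.
Dario's share ($16,000) is divided into 2 shares of $8,000: Flora and Elio each take $8,000.

Flora: $8,000; Elio: $8,000; Gideon: $16,000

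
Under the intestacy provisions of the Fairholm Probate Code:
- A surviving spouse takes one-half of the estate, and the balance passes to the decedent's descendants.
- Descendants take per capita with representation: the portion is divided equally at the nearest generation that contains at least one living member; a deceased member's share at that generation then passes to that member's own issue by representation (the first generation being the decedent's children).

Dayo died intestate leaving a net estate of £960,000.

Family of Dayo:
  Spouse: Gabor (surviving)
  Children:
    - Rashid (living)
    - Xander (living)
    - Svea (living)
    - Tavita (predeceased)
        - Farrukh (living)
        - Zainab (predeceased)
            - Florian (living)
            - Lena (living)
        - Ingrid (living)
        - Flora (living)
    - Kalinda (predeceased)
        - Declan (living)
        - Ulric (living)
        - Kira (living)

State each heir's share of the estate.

Gabor: £480,000; Rashid: £96,000; Xander: £96,000; Svea: £96,000; Farrukh: £24,000; Florian: £12,000; Lena: £12,000; Ingrid: £24,000; Flora: £24,000; Declan: £32,000; Ulric: £32,000; Kira: £32,000

Gabor takes one-half of £960,000 = £480,000. The remaining £480,000 passes to the descendants.
The descendants' portion (£480,000) is divided into 5 shares of £96,000: Rashid, Xander, and Svea each take £96,000; Tavita's £96,000 share passes to Tavita's issue; Kalinda's £96,000 share passes to Kalinda's issue.
Tavita's share (£96,000) is divided into 4 shares of £24,000: Farrukh, Ingrid, and Flora each take £24,000; Zainab's £24,000 share passes to Zainab's issue.
Zainab's share (£24,000) is divided into 2 shares of £12,000: Florian and Lena each take £12,000.
Kalinda's share (£96,000) is divided into 3 shares of £32,000: Declan, Ulric, and Kira each take £32,000.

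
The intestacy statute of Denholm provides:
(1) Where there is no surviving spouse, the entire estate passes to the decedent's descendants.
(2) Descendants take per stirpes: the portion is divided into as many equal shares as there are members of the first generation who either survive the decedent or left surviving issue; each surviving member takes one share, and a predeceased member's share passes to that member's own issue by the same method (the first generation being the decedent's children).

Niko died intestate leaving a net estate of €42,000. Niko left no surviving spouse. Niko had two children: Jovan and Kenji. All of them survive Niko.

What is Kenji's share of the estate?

The entire €42,000 passes to the descendants.
That amount (€42,000) is divided into 2 shares of €21,000: Jovan and Kenji each take €21,000.

Kenji receives €21,000.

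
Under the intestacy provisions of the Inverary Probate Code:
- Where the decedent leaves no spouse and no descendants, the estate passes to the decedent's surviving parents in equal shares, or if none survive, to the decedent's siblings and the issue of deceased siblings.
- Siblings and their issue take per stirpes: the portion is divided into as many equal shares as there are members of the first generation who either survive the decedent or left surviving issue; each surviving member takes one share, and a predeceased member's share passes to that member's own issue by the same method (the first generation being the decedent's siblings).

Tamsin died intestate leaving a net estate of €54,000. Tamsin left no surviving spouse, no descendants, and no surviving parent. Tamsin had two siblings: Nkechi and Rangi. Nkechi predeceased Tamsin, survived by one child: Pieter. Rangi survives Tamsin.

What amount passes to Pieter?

Pieter receives €27,000.

The entire €54,000 passes to the siblings and their issue.
That amount (€54,000) is divided into 2 shares of €27,000: Rangi takes €27,000; Nkechi's €27,000 share passes to Nkechi's issue.
Nkechi's share (€27,000) passes entirely to Pieter.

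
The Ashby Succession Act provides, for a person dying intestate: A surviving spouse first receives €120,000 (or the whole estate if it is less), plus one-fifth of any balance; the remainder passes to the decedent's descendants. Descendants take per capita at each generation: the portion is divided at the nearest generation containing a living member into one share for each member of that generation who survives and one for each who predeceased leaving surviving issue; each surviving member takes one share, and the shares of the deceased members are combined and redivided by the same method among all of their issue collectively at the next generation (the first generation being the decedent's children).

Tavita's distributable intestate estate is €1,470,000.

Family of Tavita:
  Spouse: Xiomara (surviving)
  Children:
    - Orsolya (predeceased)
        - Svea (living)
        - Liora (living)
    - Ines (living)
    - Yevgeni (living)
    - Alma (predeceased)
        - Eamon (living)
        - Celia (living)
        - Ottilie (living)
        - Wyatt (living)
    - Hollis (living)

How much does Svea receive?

Svea receives €72,000.

Xiomara first takes €120,000, leaving a balance of €1,350,000. Xiomara then takes one-fifth of the balance (€270,000), for a total of €390,000. The remaining €1,080,000 passes to the descendants.
The descendants' portion (€1,080,000) is divided at the children's generation into 5 shares of €216,000. Ines, Yevgeni, and Hollis each take €216,000. The 2 shares of the deceased (Orsolya and Alma) are combined into a pool of €432,000.
That pool (€432,000) is divided at the grandchildren's generation equally among Svea, Liora, Eamon, Celia, Ottilie, and Wyatt: €72,000 each.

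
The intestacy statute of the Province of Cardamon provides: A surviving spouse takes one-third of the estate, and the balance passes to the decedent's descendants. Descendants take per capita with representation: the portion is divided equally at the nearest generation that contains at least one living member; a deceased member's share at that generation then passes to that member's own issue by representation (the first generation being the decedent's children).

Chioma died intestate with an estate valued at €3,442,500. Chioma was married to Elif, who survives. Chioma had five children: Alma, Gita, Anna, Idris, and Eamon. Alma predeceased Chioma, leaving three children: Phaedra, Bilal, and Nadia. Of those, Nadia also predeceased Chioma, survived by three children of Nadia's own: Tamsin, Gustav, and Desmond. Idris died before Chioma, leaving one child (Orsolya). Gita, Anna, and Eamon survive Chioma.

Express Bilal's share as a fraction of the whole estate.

Bilal receives 2/45 of the estate.

Elif takes one-third of €3,442,500 = €1,147,500. The remaining €2,295,000 passes to the descendants.
The descendants' portion (€2,295,000) is divided into 5 shares of €459,000: Gita, Anna, and Eamon each take €459,000; Alma's €459,000 share passes to Alma's issue; Idris's €459,000 share passes to Idris's issue.
Alma's share (€459,000) is divided into 3 shares of €153,000: Phaedra and Bilal each take €153,000; Nadia's €153,000 share passes to Nadia's issue.
Nadia's share (€153,000) is divided into 3 shares of €51,000: Tamsin, Gustav, and Desmond each take €51,000.
Idris's share (€459,000) passes entirely to Orsolya.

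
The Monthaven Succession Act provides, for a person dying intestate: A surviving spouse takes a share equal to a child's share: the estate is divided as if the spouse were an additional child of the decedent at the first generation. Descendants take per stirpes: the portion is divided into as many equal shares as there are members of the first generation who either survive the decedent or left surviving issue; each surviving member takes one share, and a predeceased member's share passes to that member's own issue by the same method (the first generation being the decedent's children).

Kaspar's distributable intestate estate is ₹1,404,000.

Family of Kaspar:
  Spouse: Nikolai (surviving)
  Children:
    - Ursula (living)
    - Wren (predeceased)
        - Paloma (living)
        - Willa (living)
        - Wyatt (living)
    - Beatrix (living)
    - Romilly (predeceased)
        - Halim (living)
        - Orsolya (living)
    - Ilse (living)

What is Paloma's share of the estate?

The spouse counts as an additional share at the children's level, so there are 6 primary shares of ₹234,000. Nikolai takes one such share (₹234,000).
The children's combined portion (₹1,170,000) is divided into 5 shares of ₹234,000: Ursula, Beatrix, and Ilse each take ₹234,000; Wren's ₹234,000 share passes to Wren's issue; Romilly's ₹234,000 share passes to Romilly's issue.
Wren's share (₹234,000) is divided into 3 shares of ₹78,000: Paloma, Willa, and Wyatt each take ₹78,000.
Romilly's share (₹234,000) is divided into 2 shares of ₹117,000: Halim and Orsolya each take ₹117,000.

Paloma receives ₹78,000.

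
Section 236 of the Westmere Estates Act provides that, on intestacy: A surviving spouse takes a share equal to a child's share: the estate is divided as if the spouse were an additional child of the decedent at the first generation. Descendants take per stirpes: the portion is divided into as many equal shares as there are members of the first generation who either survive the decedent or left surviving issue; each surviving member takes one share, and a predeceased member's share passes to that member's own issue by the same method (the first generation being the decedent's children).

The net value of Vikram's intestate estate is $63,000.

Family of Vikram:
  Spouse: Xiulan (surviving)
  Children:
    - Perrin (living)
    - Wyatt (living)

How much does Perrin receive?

Perrin receives $21,000.

The spouse counts as an additional share at the children's level, so there are 3 primary shares of $21,000. Xiulan takes one such share ($21,000).
The children's combined portion ($42,000) is divided into 2 shares of $21,000: Perrin and Wyatt each take $21,000.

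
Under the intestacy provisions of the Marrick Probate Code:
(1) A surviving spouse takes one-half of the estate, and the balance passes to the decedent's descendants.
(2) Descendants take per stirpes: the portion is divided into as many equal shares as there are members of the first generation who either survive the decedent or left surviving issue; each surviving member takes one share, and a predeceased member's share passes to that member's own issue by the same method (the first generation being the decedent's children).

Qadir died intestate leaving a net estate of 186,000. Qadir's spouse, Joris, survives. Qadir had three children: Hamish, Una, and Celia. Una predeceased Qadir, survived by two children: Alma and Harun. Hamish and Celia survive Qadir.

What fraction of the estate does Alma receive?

Joris takes one-half of 186,000 = 93,000. The remaining 93,000 passes to the descendants.
The descendants' portion (93,000) is divided into 3 shares of 31,000: Hamish and Celia each take 31,000; Una's 31,000 share passes to Una's issue.
Una's share (31,000) is divided into 2 shares of 15,500: Alma and Harun each take 15,500.

Alma receives 1/12 of the estate.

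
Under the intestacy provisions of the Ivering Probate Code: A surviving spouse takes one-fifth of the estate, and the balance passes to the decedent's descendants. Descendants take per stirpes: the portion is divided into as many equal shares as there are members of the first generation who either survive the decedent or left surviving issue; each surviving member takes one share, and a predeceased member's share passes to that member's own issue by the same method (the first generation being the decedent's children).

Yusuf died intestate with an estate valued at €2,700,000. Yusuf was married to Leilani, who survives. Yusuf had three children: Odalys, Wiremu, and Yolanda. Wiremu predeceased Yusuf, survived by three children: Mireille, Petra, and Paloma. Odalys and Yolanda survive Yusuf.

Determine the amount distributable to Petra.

Leilani takes one-fifth of €2,700,000 = €540,000. The remaining €2,160,000 passes to the descendants.
The descendants' portion (€2,160,000) is divided into 3 shares of €720,000: Odalys and Yolanda each take €720,000; Wiremu's €720,000 share passes to Wiremu's issue.
Wiremu's share (€720,000) is divided into 3 shares of €240,000: Mireille, Petra, and Paloma each take €240,000.

Petra receives €240,000.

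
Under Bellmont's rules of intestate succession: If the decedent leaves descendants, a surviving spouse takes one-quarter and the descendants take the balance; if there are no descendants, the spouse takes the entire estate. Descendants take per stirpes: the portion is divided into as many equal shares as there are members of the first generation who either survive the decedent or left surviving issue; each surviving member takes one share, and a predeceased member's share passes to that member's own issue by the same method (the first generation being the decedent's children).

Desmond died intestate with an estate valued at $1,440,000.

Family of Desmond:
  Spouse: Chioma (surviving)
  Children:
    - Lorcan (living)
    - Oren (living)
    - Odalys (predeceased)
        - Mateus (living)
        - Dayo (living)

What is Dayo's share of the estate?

Chioma takes one-quarter of $1,440,000 = $360,000. The remaining $1,080,000 passes to the descendants.
The descendants' portion ($1,080,000) is divided into 3 shares of $360,000: Lorcan and Oren each take $360,000; Odalys's $360,000 share passes to Odalys's issue.
Odalys's share ($360,000) is divided into 2 shares of $180,000: Mateus and Dayo each take $180,000.

Dayo receives $180,000.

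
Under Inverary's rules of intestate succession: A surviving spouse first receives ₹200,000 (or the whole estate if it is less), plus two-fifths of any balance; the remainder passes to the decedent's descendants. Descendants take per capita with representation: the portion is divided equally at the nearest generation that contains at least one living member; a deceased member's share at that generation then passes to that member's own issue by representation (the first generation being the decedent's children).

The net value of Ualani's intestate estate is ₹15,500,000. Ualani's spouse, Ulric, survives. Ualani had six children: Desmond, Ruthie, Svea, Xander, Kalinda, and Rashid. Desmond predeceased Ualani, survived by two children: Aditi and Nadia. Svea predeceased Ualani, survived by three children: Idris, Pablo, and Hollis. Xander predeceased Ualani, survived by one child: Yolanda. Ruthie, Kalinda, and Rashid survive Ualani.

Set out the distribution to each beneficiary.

Ulric: ₹6,320,000; Aditi: ₹765,000; Nadia: ₹765,000; Ruthie: ₹1,530,000; Idris: ₹510,000; Pablo: ₹510,000; Hollis: ₹510,000; Yolanda: ₹1,530,000; Kalinda: ₹1,530,000; Rashid: ₹1,530,000

Ulric first takes ₹200,000, leaving a balance of ₹15,300,000. Ulric then takes two-fifths of the balance (₹6,120,000), for a total of ₹6,320,000. The remaining ₹9,180,000 passes to the descendants.
The descendants' portion (₹9,180,000) is divided into 6 shares of ₹1,530,000: Ruthie, Kalinda, and Rashid each take ₹1,530,000; Desmond's ₹1,530,000 share passes to Desmond's issue; Svea's ₹1,530,000 share passes to Svea's issue; Xander's ₹1,530,000 share passes to Xander's issue.
Desmond's share (₹1,530,000) is divided into 2 shares of ₹765,000: Aditi and Nadia each take ₹765,000.
Svea's share (₹1,530,000) is divided into 3 shares of ₹510,000: Idris, Pablo, and Hollis each take ₹510,000.
Xander's share (₹1,530,000) passes entirely to Yolanda.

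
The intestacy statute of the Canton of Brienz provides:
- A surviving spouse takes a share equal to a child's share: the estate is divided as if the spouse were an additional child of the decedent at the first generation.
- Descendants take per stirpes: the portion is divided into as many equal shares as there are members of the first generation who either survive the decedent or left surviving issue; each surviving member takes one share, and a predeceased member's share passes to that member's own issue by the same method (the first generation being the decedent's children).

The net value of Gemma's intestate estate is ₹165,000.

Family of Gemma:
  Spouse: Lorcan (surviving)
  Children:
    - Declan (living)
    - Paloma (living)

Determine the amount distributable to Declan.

Declan receives ₹55,000.

The spouse counts as an additional share at the children's level, so there are 3 primary shares of ₹55,000. Lorcan takes one such share (₹55,000).
The children's combined portion (₹110,000) is divided into 2 shares of ₹55,000: Declan and Paloma each take ₹55,000.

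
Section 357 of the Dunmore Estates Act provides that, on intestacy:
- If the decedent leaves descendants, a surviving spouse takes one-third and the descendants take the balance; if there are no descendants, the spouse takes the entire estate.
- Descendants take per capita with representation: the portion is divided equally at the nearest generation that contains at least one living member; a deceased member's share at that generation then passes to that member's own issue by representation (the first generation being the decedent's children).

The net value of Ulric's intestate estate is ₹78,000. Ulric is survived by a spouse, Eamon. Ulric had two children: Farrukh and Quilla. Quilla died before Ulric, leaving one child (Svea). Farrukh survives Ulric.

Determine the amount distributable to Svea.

Svea receives ₹26,000.

Eamon takes one-third of ₹78,000 = ₹26,000. The remaining ₹52,000 passes to the descendants.
The descendants' portion (₹52,000) is divided into 2 shares of ₹26,000: Farrukh takes ₹26,000; Quilla's ₹26,000 share passes to Quilla's issue.
Quilla's share (₹26,000) passes entirely to Svea.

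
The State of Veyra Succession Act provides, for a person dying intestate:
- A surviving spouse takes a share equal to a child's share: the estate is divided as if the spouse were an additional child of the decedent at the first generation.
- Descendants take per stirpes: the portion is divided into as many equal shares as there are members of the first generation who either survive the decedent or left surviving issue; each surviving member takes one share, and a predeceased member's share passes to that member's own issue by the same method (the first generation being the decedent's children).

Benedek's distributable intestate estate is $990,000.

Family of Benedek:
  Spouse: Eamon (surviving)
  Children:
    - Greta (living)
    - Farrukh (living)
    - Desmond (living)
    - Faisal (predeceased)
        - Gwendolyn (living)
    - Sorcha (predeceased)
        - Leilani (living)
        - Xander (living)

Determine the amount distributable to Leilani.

The spouse counts as an additional share at the children's level, so there are 6 primary shares of $165,000. Eamon takes one such share ($165,000).
The children's combined portion ($825,000) is divided into 5 shares of $165,000: Greta, Farrukh, and Desmond each take $165,000; Faisal's $165,000 share passes to Faisal's issue; Sorcha's $165,000 share passes to Sorcha's issue.
Faisal's share ($165,000) passes entirely to Gwendolyn.
Sorcha's share ($165,000) is divided into 2 shares of $82,500: Leilani and Xander each take $82,500.

Leilani receives $82,500.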